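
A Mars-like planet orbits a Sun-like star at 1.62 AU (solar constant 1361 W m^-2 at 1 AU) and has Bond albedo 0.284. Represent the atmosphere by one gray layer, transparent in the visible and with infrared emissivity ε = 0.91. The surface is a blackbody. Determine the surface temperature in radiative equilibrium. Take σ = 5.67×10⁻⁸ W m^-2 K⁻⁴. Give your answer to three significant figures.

234 K

Irradiance scales as 1/d², so S = 1361 W m^-2 × (1/1.62)² = 518.6 W m^-2.
At the top of the atmosphere, σT_e⁴ = S(1−α)/4 = 92.83 W m^-2, giving T_e = 201.2 K.
The surface balance (absorbed SW + ε·downward IR = σT_s⁴) with T_a⁴ = T_s⁴/2 reduces to T_s = T_e·[2/(2−ε)]^¼ = 234.1 K.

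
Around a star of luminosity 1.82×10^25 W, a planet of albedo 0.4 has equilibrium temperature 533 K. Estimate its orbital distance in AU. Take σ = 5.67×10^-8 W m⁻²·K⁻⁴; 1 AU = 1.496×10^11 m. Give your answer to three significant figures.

0.0461 AU

The flux needed for this T is 4σT⁴/(1−0.4) = 30510 W m⁻².
Then d = [L/(4πS)]^(1/2) = 6.890×10^9 m, i.e. 0.04606 AU.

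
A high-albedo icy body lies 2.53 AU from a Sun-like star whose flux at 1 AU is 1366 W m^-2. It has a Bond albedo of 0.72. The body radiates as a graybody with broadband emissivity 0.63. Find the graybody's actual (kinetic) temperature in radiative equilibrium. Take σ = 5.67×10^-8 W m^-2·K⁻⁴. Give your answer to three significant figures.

Flux at the orbit: S = 1366/(2.53)² = 213.4 W m^-2.
Absorbed flux (global mean): S(1−α)/4 = 213.4·0.28/4 = 14.94 W m^-2.
Radiative balance εσT⁴ = 14.94 gives T = [14.94/(0.63·σ)]^(1/4) = 143.0 K.

143 K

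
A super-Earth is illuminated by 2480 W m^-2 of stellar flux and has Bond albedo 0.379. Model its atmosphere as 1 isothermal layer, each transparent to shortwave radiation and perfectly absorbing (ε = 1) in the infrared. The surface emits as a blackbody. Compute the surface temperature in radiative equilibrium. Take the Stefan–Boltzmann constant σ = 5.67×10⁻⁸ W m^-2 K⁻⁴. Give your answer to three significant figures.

OLR = S(1−α)/4 = 385.0 W m^-2; the top layer radiates at T_e = 287.1 K.
For an N-layer opaque stack, T_s⁴ = (N+1)T_e⁴, hence T_s = (2)^(1/4)×287.1 K = 341.4 K.

341 K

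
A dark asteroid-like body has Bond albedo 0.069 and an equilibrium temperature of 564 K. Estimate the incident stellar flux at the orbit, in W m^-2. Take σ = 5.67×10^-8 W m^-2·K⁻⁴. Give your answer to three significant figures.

24600 W m^-2

From S(1−α)/4 = σT⁴: S = 4σT⁴/(1−α).
The emitted flux is σT⁴ = 5737 W m^-2.
S = 4·5737/0.931 = 24650 W m^-2.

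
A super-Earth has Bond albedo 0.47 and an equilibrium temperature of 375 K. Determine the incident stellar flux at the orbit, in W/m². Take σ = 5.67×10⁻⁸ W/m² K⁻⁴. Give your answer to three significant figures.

8460 W/m²

Invert the energy balance for S: S = 4σT⁴/(1−α).
The emitted flux is σT⁴ = 1121 W/m².
S = 4·1121/0.53 = 8462 W/m².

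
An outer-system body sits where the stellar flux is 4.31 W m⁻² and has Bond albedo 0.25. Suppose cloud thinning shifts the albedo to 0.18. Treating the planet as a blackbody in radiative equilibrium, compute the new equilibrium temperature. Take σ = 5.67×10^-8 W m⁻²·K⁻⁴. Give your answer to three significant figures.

62.8 K

With the new albedo, S(1−α₂)/4 = 0.8835 W m⁻², so T₂ = 62.83 K.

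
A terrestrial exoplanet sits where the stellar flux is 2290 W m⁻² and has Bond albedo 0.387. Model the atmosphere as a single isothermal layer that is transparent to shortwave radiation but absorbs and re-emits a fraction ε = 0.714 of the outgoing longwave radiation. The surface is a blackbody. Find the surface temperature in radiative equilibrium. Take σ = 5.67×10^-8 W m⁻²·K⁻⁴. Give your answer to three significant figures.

313 K

At the top of the atmosphere, σT_e⁴ = S(1−α)/4 = 350.9 W m⁻², giving T_e = 280.5 K.
For a single slab of emissivity ε, T_s⁴ = 2T_e⁴/(2−ε); thus T_s = 280.5·(1.555)^(1/4) = 313.2 K.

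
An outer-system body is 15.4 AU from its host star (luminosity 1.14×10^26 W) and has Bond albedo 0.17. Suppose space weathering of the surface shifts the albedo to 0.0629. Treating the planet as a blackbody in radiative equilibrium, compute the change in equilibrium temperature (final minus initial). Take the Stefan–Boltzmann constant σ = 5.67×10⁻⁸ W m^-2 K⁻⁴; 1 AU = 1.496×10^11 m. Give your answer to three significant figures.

1.54 K

d = 15.4 × 1.496×10^11 m = 2.304×10^12 m.
Spreading L over a sphere of radius d: S = 1.14×10^26/(4π·2.30×10^12²) = 1.709 W m^-2.
Initial: T₁ = [S(1−0.17)/(4σ)]^(1/4) = 50.01 K.
After:  T₂ = [1.709·0.937/(4σ)]^(1/4) = 51.55 K.
ΔT = T₂ − T₁ = 1.541 K.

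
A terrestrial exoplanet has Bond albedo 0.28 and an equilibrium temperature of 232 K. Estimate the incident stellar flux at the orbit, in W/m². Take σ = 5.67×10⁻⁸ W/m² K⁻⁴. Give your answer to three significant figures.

Invert the energy balance for S: S = 4σT⁴/(1−α).
σT⁴ = 5.67×10⁻⁸·(232)⁴ = 164.3 W/m².
S = 4·164.3/0.72 = 912.6 W/m².

913 W/m²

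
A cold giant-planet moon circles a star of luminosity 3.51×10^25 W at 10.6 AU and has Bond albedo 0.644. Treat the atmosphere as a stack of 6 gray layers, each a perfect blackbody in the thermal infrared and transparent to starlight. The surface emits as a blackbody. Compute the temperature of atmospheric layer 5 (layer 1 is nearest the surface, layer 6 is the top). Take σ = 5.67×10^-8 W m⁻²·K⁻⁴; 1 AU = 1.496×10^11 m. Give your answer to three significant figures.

d = 10.6 × 1.496×10^11 m = 1.586×10^12 m.
S = L/(4πd²) = 1.111 W m⁻².
OLR = S(1−α)/4 = 0.09886 W m⁻²; the top layer radiates at T_e = 36.34 K.
Each opaque layer satisfies 2T_j⁴ = T_{j−1}⁴ + T_{j+1}⁴, giving T_k⁴ = (N+1−k)T_e⁴.
With k = 5: T_5 = (6+1−5)^¼·36.34 K = 43.21 K.

43.2 K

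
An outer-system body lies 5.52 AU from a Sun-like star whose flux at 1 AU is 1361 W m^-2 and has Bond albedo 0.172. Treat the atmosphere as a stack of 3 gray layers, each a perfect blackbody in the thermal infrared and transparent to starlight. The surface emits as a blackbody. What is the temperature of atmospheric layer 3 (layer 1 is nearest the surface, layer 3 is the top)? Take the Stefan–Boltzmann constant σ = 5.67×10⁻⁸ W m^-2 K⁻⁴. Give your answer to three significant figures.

Irradiance scales as 1/d², so S = 1361 W m^-2 × (1/5.52)² = 44.67 W m^-2.
The effective emission temperature is T_e = [S(1−α)/(4σ)]^¼ = 113.0 K.
In the N-layer model, layer k (counted from the surface) has T_k = (N+1−k)^(1/4)·T_e.
T_3 = (1)^(1/4)·113.0 = 113.0 K.

113 K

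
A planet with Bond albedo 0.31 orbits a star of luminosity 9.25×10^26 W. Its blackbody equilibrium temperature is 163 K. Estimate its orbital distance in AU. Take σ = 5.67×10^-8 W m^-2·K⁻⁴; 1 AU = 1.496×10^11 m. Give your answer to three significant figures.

Required flux: S = 4σT⁴/(1−α) = 232.0 W m^-2.
Then d = [L/(4πS)]^(1/2) = 5.632×10^11 m, i.e. 3.765 AU.

3.76 AU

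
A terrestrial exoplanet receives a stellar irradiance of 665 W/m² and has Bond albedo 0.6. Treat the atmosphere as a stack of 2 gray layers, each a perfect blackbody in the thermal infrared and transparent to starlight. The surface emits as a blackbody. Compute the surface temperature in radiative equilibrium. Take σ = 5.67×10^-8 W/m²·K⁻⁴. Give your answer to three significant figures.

Top-of-atmosphere balance: σT_e⁴ = S(1−α)/4 = 66.50 W/m² → T_e = 185.1 K.
Layer-by-layer balance gives σT_s⁴ = (N+1)σT_e⁴, so T_s = 3^¼·185.1 = 243.6 K.

244 kelvin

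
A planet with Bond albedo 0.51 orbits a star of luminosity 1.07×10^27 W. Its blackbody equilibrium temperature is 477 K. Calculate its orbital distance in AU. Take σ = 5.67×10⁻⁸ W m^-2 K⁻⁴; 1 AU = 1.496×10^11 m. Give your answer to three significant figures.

The flux needed for this T is 4σT⁴/(1−0.51) = 23960 W m^-2.
From L = 4πd²S, d = √(1.07×10^27/(4π·23960)) = 5.961×10^10 m = 0.3985 AU.

0.398 AU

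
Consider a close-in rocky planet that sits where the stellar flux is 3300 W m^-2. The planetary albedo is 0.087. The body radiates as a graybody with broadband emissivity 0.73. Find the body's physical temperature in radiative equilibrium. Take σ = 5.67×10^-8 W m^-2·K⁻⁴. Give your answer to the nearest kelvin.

367 K

Absorbed flux (global mean): S(1−α)/4 = 3300·0.913/4 = 753.2 W m^-2.
Equating to εσT⁴ with ε = 0.73: T = (753.2/0.73σ)^(1/4) = 367.3 K.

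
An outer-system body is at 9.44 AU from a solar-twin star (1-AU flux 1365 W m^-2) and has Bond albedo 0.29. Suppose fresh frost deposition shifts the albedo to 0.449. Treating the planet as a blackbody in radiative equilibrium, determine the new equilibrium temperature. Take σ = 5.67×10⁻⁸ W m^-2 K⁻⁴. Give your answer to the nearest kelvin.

By the inverse-square law, S = 1365/9.44² = 15.32 W m^-2.
New equilibrium: T₂ = [(1−0.449)·15.32/(4σ)]^(1/4) = 78.10 K.

78 K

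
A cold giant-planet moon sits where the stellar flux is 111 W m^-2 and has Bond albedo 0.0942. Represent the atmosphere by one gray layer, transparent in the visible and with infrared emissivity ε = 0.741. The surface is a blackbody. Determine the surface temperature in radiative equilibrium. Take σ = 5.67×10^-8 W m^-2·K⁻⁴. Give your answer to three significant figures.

At the top of the atmosphere, σT_e⁴ = S(1−α)/4 = 25.14 W m^-2, giving T_e = 145.1 K.
For a single slab of emissivity ε, T_s⁴ = 2T_e⁴/(2−ε); thus T_s = 145.1·(1.589)^(1/4) = 162.9 K.

163 K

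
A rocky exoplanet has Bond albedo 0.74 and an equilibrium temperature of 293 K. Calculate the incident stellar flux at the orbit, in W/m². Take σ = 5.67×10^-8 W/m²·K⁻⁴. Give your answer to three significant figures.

From S(1−α)/4 = σT⁴: S = 4σT⁴/(1−α).
The emitted flux is σT⁴ = 417.9 W/m².
S = 4·417.9/0.26 = 6429 W/m².

6430 W/m²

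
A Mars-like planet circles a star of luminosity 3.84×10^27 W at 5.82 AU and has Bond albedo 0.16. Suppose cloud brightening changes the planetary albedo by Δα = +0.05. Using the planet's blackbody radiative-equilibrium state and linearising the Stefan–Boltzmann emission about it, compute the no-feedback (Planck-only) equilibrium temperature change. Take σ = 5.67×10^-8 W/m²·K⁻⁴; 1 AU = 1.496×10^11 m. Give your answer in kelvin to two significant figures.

Orbital distance: d = 5.82 AU = 8.707×10^11 m.
Flux at the orbit: S = L/(4πd²) = 3.84×10^27/(4π·(8.71×10^11)²) = 403.1 W/m².
Reference equilibrium: T_e = [S(1−α)/(4σ)]^(1/4) = 196.6 K.
ΔF = −(S/4)Δα = −(403.1/4)×(+0.05) = -5.039 W/m².
Planck response: λ_P = 4σT_e³ = 4·5.67×10⁻⁸·(196.6)³ = 1.723 W/m²/K.
ΔT₀ = ΔF/λ_P = -5.039/1.723 = -2.93 K.

-2.9 K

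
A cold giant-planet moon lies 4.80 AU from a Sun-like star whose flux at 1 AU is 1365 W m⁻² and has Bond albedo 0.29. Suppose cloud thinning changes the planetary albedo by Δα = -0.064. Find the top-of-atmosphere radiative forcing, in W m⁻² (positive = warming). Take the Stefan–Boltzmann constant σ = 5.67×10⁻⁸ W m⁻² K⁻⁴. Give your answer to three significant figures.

Flux at the orbit: S = 1365/(4.80)² = 59.24 W m⁻².
The change in absorbed flux is Δ[S(1−α)/4] = −SΔα/4 = 0.9479 W m⁻².

0.948 W m⁻²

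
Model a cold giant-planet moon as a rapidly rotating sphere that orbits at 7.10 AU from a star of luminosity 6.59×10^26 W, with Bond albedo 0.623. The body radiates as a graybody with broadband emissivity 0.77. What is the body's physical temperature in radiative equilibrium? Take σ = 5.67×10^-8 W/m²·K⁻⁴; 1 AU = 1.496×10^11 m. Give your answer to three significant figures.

d = 7.10 × 1.496×10^11 m = 1.062×10^12 m.
Spreading L over a sphere of radius d: S = 6.59×10^26/(4π·1.06×10^12²) = 46.48 W/m².
The planet absorbs (1−α)S over its disc πR² and re-emits over 4πR², so the mean absorbed flux is (1−0.623)·46.48/4 = 4.381 W/m².
Equating to εσT⁴ with ε = 0.77: T = (4.381/0.77σ)^(1/4) = 100.1 K.

100 kelvin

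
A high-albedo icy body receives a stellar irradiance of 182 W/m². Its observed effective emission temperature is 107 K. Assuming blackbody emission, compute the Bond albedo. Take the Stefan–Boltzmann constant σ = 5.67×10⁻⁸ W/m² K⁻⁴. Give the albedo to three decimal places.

Energy balance: S(1−α)/4 = σT⁴, so 1−α = 4σT⁴/S.
4σT⁴ = 4·5.67×10⁻⁸·(107)⁴ = 29.73 W/m².
1−α = 29.73/182.0 = 0.1633, so α = 0.8367.

0.837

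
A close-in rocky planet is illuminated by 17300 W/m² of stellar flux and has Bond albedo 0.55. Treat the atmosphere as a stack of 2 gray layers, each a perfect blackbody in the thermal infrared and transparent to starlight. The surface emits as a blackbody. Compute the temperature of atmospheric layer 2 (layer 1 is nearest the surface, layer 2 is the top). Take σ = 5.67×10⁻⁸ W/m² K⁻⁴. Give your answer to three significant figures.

Top-of-atmosphere balance: σT_e⁴ = S(1−α)/4 = 1946 W/m² → T_e = 430.4 K.
In the N-layer model, layer k (counted from the surface) has T_k = (N+1−k)^(1/4)·T_e.
T_2 = (1)^(1/4)·430.4 = 430.4 K.

430 K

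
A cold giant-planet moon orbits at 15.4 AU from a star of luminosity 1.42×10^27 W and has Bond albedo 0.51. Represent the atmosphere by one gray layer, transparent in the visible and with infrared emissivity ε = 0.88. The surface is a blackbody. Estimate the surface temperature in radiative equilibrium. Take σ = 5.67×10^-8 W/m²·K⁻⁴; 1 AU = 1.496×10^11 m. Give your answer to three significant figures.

95.2 kelvin

Orbital distance: d = 15.4 AU = 2.304×10^12 m.
Spreading L over a sphere of radius d: S = 1.42×10^27/(4π·2.30×10^12²) = 21.29 W/m².
The planet radiates to space at T_e = [S(1−α)/(4σ)]^(1/4) = 82.35 K.
The surface balance (absorbed SW + ε·downward IR = σT_s⁴) with T_a⁴ = T_s⁴/2 reduces to T_s = T_e·[2/(2−ε)]^¼ = 95.20 K.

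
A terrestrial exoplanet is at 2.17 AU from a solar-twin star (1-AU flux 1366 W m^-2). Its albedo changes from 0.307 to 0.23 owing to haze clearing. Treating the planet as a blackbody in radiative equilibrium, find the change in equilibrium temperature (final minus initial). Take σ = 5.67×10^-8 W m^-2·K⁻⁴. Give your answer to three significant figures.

Irradiance scales as 1/d², so S = 1366 W m^-2 × (1/2.17)² = 290.1 W m^-2.
Initial: T₁ = [S(1−0.307)/(4σ)]^(1/4) = 172.5 K.
After:  T₂ = [290.1·0.77/(4σ)]^(1/4) = 177.2 K.
ΔT = T₂ − T₁ = 4.605 K.

4.61 K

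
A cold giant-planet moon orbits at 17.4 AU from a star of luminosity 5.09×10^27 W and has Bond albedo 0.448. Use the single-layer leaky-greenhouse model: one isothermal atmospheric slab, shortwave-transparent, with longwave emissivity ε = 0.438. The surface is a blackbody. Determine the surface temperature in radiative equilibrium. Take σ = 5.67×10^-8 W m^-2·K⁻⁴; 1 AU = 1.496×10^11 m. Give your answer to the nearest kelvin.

Orbital distance: d = 17.4 AU = 2.603×10^12 m.
Spreading L over a sphere of radius d: S = 5.09×10^27/(4π·2.60×10^12²) = 59.78 W m^-2.
Effective emission temperature (TOA balance): σT_e⁴ = S(1−α)/4 = 8.249 W m^-2 → T_e = 109.8 K.
The surface balance (absorbed SW + ε·downward IR = σT_s⁴) with T_a⁴ = T_s⁴/2 reduces to T_s = T_e·[2/(2−ε)]^¼ = 116.8 K.

117 kelvin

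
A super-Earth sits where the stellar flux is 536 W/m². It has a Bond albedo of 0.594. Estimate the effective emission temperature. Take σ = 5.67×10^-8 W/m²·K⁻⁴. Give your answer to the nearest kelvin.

176 K

The planet absorbs (1−α)S over its disc πR² and re-emits over 4πR², so the mean absorbed flux is (1−0.594)·536.0/4 = 54.40 W/m².
Set σT⁴ = 54.40 → T = (54.40/σ)^(1/4) = 176.0 K.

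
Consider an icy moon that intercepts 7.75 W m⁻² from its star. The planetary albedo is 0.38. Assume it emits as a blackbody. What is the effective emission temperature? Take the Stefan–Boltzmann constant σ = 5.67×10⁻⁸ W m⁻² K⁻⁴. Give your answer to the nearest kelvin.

The planet absorbs (1−α)S over its disc πR² and re-emits over 4πR², so the mean absorbed flux is (1−0.38)·7.750/4 = 1.201 W m⁻².
Balancing against σT⁴: T = (1.201/5.67×10⁻⁸)^(1/4) = 67.84 K.

68 K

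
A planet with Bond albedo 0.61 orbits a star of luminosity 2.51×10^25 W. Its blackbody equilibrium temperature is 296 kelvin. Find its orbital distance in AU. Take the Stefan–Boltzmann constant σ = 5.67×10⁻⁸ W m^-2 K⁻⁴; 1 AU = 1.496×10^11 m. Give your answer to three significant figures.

The flux needed for this T is 4σT⁴/(1−0.61) = 4464 W m^-2.
From L = 4πd²S, d = √(2.51×10^25/(4π·4464)) = 2.115×10^10 m = 0.1414 AU.

0.141 AU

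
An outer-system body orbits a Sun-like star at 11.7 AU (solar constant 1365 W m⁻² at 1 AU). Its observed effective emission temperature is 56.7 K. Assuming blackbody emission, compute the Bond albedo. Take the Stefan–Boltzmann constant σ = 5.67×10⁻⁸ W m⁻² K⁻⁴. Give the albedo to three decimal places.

Flux at the orbit: S = 1365/(11.7)² = 9.972 W m⁻².
From σT⁴ = S(1−α)/4 we invert for α: 1−α = 4σT⁴/S.
4σT⁴ = 4·5.67×10⁻⁸·(56.7)⁴ = 2.344 W m⁻².
Hence α = 1 − 2.344/9.972 = 0.7649.

0.765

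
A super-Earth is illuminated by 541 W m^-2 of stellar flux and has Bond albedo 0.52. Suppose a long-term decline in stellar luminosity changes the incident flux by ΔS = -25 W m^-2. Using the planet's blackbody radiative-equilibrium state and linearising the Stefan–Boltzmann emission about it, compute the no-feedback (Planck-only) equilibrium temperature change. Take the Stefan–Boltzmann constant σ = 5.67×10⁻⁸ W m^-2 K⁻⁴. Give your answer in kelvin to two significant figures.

Unperturbed T_e = [541.0·(1−0.52)/(4σ)]^¼ = 183.9 K.
TOA radiative forcing: ΔF = (1−α)ΔS/4 = 0.48·(-25)/4 = -3.000 W m^-2.
Planck response: λ_P = 4σT_e³ = 4·5.67×10⁻⁸·(183.9)³ = 1.412 W m^-2/K.
Hence the no-feedback warming is ΔF/(4σT_e³) = -2.13 K.

-2.1 K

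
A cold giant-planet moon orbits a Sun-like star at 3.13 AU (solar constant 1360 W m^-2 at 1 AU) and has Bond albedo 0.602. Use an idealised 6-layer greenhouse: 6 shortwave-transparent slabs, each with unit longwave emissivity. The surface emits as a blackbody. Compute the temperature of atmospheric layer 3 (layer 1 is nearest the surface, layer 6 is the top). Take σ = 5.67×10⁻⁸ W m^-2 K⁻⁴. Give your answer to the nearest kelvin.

Irradiance scales as 1/d², so S = 1360 W m^-2 × (1/3.13)² = 138.8 W m^-2.
OLR = S(1−α)/4 = 13.81 W m^-2; the top layer radiates at T_e = 124.9 K.
The net upward flux σT_e⁴ is constant between every pair of levels, so T_k⁴ = (N+1−k)T_e⁴.
With k = 3: T_3 = (6+1−3)^¼·124.9 K = 176.7 K.

177 K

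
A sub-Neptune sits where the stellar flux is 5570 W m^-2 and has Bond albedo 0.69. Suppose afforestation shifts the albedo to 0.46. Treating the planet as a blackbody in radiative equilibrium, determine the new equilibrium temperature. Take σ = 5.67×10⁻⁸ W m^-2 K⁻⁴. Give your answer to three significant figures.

With the new albedo, S(1−α₂)/4 = 752.0 W m^-2, so T₂ = 339.4 K.

339 kelvin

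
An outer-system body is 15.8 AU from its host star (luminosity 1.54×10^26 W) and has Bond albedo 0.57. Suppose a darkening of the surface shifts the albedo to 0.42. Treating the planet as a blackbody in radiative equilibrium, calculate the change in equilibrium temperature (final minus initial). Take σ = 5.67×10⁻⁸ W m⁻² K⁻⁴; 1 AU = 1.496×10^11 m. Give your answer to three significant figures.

d = 15.8 × 1.496×10^11 m = 2.364×10^12 m.
S = L/(4πd²) = 2.193 W m⁻².
Before: T₁ = [2.193·0.43/(4σ)]^(1/4) = 45.16 K.
With α = 0.42, T₂ = 48.67 K.
Change: 48.67 − 45.16 = 3.508 K.

3.51 K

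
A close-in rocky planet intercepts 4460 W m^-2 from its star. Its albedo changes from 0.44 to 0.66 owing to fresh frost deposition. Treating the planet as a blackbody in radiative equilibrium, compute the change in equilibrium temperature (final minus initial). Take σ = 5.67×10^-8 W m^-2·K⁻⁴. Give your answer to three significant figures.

Initial: T₁ = [S(1−0.44)/(4σ)]^(1/4) = 323.9 K.
Final:   T₂ = [S(1−0.66)/(4σ)]^(1/4) = 286.0 K.
ΔT = T₂ − T₁ = -37.99 K.

-38.0 kelvin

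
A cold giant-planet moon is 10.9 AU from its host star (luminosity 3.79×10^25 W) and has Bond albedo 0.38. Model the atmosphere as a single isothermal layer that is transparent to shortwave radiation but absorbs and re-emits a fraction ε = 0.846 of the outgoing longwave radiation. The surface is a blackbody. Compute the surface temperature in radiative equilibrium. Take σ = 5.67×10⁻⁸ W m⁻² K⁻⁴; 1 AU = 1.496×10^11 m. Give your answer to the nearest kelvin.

48 kelvin

d = 10.9 × 1.496×10^11 m = 1.631×10^12 m.
Spreading L over a sphere of radius d: S = 3.79×10^25/(4π·1.63×10^12²) = 1.134 W m⁻².
Effective emission temperature (TOA balance): σT_e⁴ = S(1−α)/4 = 0.1758 W m⁻² → T_e = 41.96 K.
For a single slab of emissivity ε, T_s⁴ = 2T_e⁴/(2−ε); thus T_s = 41.96·(1.733)^(1/4) = 48.15 K.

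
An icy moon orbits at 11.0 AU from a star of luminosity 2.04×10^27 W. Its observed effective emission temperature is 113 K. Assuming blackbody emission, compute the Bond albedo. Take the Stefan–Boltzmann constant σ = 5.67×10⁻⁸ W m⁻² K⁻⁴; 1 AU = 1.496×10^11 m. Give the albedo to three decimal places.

d = 11.0 × 1.496×10^11 m = 1.646×10^12 m.
Flux at the orbit: S = L/(4πd²) = 2.04×10^27/(4π·(1.65×10^12)²) = 59.95 W m⁻².
Energy balance: S(1−α)/4 = σT⁴, so 1−α = 4σT⁴/S.
4σT⁴ = 4·5.67×10⁻⁸·(113)⁴ = 36.98 W m⁻².
Hence α = 1 − 36.98/59.95 = 0.3831.

0.383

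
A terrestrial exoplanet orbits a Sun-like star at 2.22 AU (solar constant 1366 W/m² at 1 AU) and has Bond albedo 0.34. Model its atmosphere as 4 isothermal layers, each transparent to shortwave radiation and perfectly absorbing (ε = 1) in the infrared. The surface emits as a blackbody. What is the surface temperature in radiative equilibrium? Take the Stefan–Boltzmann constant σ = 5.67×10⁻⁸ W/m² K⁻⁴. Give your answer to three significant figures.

Irradiance scales as 1/d², so S = 1366 W/m² × (1/2.22)² = 277.2 W/m².
The effective emission temperature is T_e = [S(1−α)/(4σ)]^¼ = 168.5 K.
For an N-layer opaque stack, T_s⁴ = (N+1)T_e⁴, hence T_s = (5)^(1/4)×168.5 K = 252.0 K.

252 K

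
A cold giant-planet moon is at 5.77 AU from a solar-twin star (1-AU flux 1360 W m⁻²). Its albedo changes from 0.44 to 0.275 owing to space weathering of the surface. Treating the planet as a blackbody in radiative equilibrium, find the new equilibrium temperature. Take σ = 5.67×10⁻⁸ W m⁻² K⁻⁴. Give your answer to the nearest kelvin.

107 kelvin

By the inverse-square law, S = 1360/5.77² = 40.85 W m⁻².
New equilibrium: T₂ = [(1−0.275)·40.85/(4σ)]^(1/4) = 106.9 K.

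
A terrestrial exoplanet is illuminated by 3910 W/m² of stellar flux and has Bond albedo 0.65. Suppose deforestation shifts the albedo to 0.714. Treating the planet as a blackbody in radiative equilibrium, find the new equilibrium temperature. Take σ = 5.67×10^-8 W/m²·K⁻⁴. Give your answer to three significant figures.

265 kelvin

New equilibrium: T₂ = [(1−0.714)·3910/(4σ)]^(1/4) = 265.0 K.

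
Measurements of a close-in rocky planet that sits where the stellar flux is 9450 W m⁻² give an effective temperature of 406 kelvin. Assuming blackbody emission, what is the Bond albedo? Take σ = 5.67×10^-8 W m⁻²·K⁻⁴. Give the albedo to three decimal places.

0.348

From σT⁴ = S(1−α)/4 we invert for α: 1−α = 4σT⁴/S.
4σT⁴ = 4·5.67×10⁻⁸·(406)⁴ = 6162 W m⁻².
1−α = 6162/9450 = 0.6521, so α = 0.3479.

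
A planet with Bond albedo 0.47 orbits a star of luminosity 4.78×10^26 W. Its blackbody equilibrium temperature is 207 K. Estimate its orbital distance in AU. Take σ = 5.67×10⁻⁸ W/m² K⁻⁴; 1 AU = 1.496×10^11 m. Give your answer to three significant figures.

Required flux: S = 4σT⁴/(1−α) = 785.7 W/m².
S = L/(4πd²) → d = √(L/4πS) = √(4.78×10^26/(4π·785.7)) = 2.200×10^11 m = 1.471 AU.

1.47 AU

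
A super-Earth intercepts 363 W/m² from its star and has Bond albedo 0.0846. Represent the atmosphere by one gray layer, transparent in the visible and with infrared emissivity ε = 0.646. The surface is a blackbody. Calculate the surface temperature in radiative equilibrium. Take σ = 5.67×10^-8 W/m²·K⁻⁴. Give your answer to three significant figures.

Effective emission temperature (TOA balance): σT_e⁴ = S(1−α)/4 = 83.07 W/m² → T_e = 195.6 K.
Surface balance with a leaky layer gives σT_s⁴ = σT_e⁴·2/(2−ε), so T_s = T_e·[2/(2−0.646)]^(1/4) = 215.7 K.

216 K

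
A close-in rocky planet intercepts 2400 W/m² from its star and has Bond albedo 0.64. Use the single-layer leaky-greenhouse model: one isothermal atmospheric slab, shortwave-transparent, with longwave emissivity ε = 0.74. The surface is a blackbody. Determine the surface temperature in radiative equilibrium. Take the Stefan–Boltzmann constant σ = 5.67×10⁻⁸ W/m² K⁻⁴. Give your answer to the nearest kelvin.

At the top of the atmosphere, σT_e⁴ = S(1−α)/4 = 216.0 W/m², giving T_e = 248.4 K.
Surface balance with a leaky layer gives σT_s⁴ = σT_e⁴·2/(2−ε), so T_s = T_e·[2/(2−0.74)]^(1/4) = 278.9 K.

279 kelvin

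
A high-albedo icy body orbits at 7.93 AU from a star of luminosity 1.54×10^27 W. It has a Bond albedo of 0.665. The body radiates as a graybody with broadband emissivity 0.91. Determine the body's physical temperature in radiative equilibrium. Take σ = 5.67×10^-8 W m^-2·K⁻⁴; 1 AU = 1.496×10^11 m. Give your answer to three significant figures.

109 K

d = 7.93 × 1.496×10^11 m = 1.186×10^12 m.
S = L/(4πd²) = 87.08 W m^-2.
Averaging over the sphere, the absorbed flux is S(1−α)/4 = 7.293 W m^-2.
Radiative balance εσT⁴ = 7.293 gives T = [7.293/(0.91·σ)]^(1/4) = 109.0 K.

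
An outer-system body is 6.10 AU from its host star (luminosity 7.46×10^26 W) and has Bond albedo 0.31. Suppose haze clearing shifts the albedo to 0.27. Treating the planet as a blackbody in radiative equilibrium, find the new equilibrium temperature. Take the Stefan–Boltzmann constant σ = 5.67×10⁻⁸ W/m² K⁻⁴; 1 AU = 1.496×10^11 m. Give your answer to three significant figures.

123 kelvin

Orbital distance: d = 6.10 AU = 9.126×10^11 m.
Spreading L over a sphere of radius d: S = 7.46×10^26/(4π·9.13×10^11²) = 71.29 W/m².
With the new albedo, S(1−α₂)/4 = 13.01 W/m², so T₂ = 123.1 K.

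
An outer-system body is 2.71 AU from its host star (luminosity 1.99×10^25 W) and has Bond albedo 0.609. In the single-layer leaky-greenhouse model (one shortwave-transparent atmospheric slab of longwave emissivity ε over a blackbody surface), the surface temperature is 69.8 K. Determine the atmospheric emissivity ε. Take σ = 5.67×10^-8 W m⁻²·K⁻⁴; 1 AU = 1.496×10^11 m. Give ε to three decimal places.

Orbital distance: d = 2.71 AU = 4.054×10^11 m.
Flux at the orbit: S = L/(4πd²) = 1.99×10^25/(4π·(4.05×10^11)²) = 9.635 W m⁻².
TOA balance gives T_e = 63.84 K.
T_s⁴ = T_e⁴·2/(2−ε) → ε = 2 − 2(T_e/T_s)⁴ = 2 − 2·(63.84/69.8)⁴ = 0.6005.

0.600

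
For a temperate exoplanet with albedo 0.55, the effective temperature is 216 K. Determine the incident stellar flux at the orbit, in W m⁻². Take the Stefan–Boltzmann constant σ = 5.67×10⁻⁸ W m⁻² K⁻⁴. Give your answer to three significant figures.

From S(1−α)/4 = σT⁴: S = 4σT⁴/(1−α).
σT⁴ = 5.67×10⁻⁸·(216)⁴ = 123.4 W m⁻².
So S = 4×123.4/(1−0.55) = 1097 W m⁻².

1100 W m⁻²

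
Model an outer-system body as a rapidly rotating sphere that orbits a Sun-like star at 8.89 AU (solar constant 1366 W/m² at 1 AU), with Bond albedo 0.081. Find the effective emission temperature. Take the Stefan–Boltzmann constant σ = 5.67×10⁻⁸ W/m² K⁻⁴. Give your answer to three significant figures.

By the inverse-square law, S = 1366/8.89² = 17.28 W/m².
The planet absorbs (1−α)S over its disc πR² and re-emits over 4πR², so the mean absorbed flux is (1−0.081)·17.28/4 = 3.971 W/m².
In equilibrium σT⁴ equals this, so T = 91.48 K.

91.5 K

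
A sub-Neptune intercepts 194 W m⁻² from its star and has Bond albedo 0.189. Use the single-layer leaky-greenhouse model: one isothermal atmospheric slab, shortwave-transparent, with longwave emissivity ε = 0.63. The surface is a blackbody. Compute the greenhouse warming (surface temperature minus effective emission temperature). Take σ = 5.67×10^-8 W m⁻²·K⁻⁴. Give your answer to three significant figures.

16.1 kelvin

The planet radiates to space at T_e = [S(1−α)/(4σ)]^(1/4) = 162.3 K.
Surface balance with a leaky layer gives σT_s⁴ = σT_e⁴·2/(2−ε), so T_s = T_e·[2/(2−0.63)]^(1/4) = 178.4 K.
Greenhouse warming: T_s − T_e = 16.10 K.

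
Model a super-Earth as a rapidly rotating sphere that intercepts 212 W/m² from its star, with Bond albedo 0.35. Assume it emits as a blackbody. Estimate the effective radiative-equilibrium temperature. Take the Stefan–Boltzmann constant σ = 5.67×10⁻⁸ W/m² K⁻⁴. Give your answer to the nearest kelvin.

Averaging over the sphere, the absorbed flux is S(1−α)/4 = 34.45 W/m².
In equilibrium σT⁴ equals this, so T = 157.0 K.

157 K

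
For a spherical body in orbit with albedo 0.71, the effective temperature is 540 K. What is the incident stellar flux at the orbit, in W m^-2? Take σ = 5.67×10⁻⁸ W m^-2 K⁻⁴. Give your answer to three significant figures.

66500 W m^-2

From S(1−α)/4 = σT⁴: S = 4σT⁴/(1−α).
σT⁴ = 5.67×10⁻⁸·(540)⁴ = 4821 W m^-2.
S = 4·4821/0.29 = 66500 W m^-2.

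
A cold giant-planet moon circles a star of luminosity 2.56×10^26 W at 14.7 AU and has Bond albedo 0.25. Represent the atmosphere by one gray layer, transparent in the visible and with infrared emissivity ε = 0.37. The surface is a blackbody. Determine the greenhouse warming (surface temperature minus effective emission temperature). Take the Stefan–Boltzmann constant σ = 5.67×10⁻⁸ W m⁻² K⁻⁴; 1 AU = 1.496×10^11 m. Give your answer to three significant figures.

d = 14.7 × 1.496×10^11 m = 2.199×10^12 m.
S = L/(4πd²) = 4.212 W m⁻².
Effective emission temperature (TOA balance): σT_e⁴ = S(1−α)/4 = 0.7898 W m⁻² → T_e = 61.09 K.
The surface balance (absorbed SW + ε·downward IR = σT_s⁴) with T_a⁴ = T_s⁴/2 reduces to T_s = T_e·[2/(2−ε)]^¼ = 64.30 K.
The atmosphere warms the surface by 3.206 K.

3.21 K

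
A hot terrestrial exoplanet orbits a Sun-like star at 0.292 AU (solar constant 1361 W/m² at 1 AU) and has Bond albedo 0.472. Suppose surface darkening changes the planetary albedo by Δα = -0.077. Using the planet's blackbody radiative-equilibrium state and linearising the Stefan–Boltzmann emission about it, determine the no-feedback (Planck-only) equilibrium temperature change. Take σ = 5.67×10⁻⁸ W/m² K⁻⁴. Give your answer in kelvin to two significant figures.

16 K

Flux at the orbit: S = 1361/(0.292)² = 15960 W/m².
The baseline emission temperature is T_e = 439.1 K.
ΔF = −(S/4)Δα = −(15960/4)×(-0.077) = 307.3 W/m².
The Planck feedback parameter is 4σT_e³ = 19.20 W/m²/K.
ΔT₀ = ΔF/λ_P = 307.3/19.20 = 16.0 K.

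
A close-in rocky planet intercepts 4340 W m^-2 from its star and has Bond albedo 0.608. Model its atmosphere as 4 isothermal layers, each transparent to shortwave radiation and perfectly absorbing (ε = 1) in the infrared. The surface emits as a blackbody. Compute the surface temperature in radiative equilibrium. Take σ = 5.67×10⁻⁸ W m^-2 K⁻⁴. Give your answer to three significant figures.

The effective emission temperature is T_e = [S(1−α)/(4σ)]^¼ = 294.3 K.
With N = 4 opaque layers, T_s = (N+1)^(1/4)·T_e = 5^(1/4)·294.3 = 440.1 K.

440 K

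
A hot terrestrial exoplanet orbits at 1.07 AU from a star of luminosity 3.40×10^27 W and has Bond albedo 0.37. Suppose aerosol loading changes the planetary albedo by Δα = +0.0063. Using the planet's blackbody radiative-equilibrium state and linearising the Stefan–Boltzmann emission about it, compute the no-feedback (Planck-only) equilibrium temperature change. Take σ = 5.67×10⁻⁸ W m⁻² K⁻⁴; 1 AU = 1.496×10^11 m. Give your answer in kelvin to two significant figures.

-1.0 K

Orbital distance: d = 1.07 AU = 1.601×10^11 m.
S = L/(4πd²) = 10560 W m⁻².
Reference equilibrium: T_e = [S(1−α)/(4σ)]^(1/4) = 413.8 K.
ΔF = −(S/4)Δα = −(10560/4)×(+0.0063) = -16.63 W m⁻².
Planck response: λ_P = 4σT_e³ = 4·5.67×10⁻⁸·(413.8)³ = 16.07 W m⁻²/K.
Hence the no-feedback warming is ΔF/(4σT_e³) = -1.03 K.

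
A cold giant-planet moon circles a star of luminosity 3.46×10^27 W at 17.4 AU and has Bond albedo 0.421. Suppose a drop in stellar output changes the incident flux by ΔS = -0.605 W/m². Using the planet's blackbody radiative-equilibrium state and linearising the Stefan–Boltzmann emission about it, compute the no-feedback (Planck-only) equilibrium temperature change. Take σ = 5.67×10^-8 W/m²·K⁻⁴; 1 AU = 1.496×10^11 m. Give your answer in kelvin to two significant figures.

-0.38 K

d = 17.4 × 1.496×10^11 m = 2.603×10^12 m.
S = L/(4πd²) = 40.64 W/m².
The baseline emission temperature is T_e = 100.9 K.
ΔF = Δ[S(1−α)]/4 = (1−0.421)·-0.605/4 = -0.08757 W/m².
Planck response: λ_P = 4σT_e³ = 4·5.67×10⁻⁸·(100.9)³ = 0.2331 W/m²/K.
So ΔT₀ = -0.08757/0.2331 = -0.376 K.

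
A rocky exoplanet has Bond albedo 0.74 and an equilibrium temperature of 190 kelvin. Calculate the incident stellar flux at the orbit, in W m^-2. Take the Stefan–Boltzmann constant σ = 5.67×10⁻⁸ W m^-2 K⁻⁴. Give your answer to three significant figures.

From S(1−α)/4 = σT⁴: S = 4σT⁴/(1−α).
The emitted flux is σT⁴ = 73.89 W m^-2.
S = 4·73.89/0.26 = 1137 W m^-2.

1140 W m^-2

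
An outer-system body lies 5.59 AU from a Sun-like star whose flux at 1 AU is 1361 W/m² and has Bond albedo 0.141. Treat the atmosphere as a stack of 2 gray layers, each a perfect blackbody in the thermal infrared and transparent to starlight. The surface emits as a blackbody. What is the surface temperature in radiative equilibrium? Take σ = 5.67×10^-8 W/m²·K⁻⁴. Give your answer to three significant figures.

Flux at the orbit: S = 1361/(5.59)² = 43.55 W/m².
Top-of-atmosphere balance: σT_e⁴ = S(1−α)/4 = 9.353 W/m² → T_e = 113.3 K.
With N = 2 opaque layers, T_s = (N+1)^(1/4)·T_e = 3^(1/4)·113.3 = 149.2 K.

149 K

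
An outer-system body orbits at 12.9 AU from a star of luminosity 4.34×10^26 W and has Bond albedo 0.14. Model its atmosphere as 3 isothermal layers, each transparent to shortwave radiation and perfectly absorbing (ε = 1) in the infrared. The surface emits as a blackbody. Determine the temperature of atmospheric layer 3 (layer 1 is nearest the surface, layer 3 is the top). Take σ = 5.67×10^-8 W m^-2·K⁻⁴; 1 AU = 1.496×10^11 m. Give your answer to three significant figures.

77.0 K

d = 12.9 × 1.496×10^11 m = 1.930×10^12 m.
S = L/(4πd²) = 9.273 W m^-2.
The effective emission temperature is T_e = [S(1−α)/(4σ)]^¼ = 77.01 K.
In the N-layer model, layer k (counted from the surface) has T_k = (N+1−k)^(1/4)·T_e.
With k = 3: T_3 = (3+1−3)^¼·77.01 K = 77.01 K.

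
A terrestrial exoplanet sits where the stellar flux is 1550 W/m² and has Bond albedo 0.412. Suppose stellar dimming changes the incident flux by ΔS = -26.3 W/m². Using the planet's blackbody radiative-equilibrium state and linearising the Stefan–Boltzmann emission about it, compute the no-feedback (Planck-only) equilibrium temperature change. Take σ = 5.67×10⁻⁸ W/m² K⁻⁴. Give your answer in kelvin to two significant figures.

The baseline emission temperature is T_e = 251.8 K.
ΔF = Δ[S(1−α)]/4 = (1−0.412)·-26.3/4 = -3.866 W/m².
The Planck feedback parameter is 4σT_e³ = 3.620 W/m²/K.
Hence the no-feedback warming is ΔF/(4σT_e³) = -1.07 K.

-1.1 kelvin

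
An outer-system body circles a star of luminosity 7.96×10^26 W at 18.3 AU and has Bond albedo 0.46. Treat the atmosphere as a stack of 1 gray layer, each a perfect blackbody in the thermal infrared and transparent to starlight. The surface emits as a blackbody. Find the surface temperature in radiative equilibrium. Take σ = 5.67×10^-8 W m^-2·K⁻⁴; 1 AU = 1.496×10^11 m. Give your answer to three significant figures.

79.6 kelvin

d = 18.3 × 1.496×10^11 m = 2.738×10^12 m.
Spreading L over a sphere of radius d: S = 7.96×10^26/(4π·2.74×10^12²) = 8.452 W m^-2.
OLR = S(1−α)/4 = 1.141 W m^-2; the top layer radiates at T_e = 66.98 K.
For an N-layer opaque stack, T_s⁴ = (N+1)T_e⁴, hence T_s = (2)^(1/4)×66.98 K = 79.65 K.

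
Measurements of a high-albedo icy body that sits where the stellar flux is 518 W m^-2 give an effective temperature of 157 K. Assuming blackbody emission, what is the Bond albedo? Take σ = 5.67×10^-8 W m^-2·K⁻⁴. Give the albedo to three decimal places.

0.734

Rearranging the radiative balance, α = 1 − 4σT⁴/S.
4σT⁴ = 4·5.67×10⁻⁸·(157)⁴ = 137.8 W m^-2.
1−α = 137.8/518.0 = 0.2660, so α = 0.7340.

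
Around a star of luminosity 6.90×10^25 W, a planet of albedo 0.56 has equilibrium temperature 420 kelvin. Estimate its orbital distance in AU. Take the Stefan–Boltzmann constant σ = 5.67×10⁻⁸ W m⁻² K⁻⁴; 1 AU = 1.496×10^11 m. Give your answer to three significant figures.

Energy balance gives S = 4σT⁴/(1−α) = 16040 W m⁻².
S = L/(4πd²) → d = √(L/4πS) = √(6.90×10^25/(4π·16040)) = 1.850×10^10 m = 0.1237 AU.

0.124 AU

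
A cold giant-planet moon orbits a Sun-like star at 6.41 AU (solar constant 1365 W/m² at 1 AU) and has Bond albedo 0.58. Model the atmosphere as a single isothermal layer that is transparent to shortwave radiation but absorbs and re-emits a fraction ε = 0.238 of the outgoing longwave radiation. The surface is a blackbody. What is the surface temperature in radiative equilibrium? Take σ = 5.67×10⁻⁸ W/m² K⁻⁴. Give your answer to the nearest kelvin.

91 K

Flux at the orbit: S = 1365/(6.41)² = 33.22 W/m².
At the top of the atmosphere, σT_e⁴ = S(1−α)/4 = 3.488 W/m², giving T_e = 88.56 K.
Surface balance with a leaky layer gives σT_s⁴ = σT_e⁴·2/(2−ε), so T_s = T_e·[2/(2−0.238)]^(1/4) = 91.41 K.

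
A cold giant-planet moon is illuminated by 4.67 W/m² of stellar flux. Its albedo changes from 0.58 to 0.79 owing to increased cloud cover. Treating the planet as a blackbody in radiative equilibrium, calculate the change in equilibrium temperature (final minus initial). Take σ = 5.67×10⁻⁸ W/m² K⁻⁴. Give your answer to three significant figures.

With α = 0.58, T₁ = 54.23 K.
After:  T₂ = [4.670·0.21/(4σ)]^(1/4) = 45.60 K.
Change: 45.60 − 54.23 = -8.628 K.

-8.63 K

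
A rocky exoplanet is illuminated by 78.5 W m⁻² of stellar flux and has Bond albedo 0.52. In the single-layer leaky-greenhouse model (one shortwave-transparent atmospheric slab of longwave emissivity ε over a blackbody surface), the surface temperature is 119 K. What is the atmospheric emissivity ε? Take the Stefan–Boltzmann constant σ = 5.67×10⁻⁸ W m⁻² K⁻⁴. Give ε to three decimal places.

0.343

Effective temperature: T_e = [S(1−α)/(4σ)]^(1/4) = 113.5 K.
Since (2−ε)/2 = (T_e/T_s)⁴ = 0.8285, ε = 0.3430.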